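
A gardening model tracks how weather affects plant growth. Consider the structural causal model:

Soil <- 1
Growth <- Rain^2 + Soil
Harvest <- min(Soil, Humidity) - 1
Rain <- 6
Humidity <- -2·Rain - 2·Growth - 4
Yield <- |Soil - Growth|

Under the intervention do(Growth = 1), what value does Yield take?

0

do(Growth=1) replaces the equation Growth <- Rain^2 + Soil with the constant Growth = 1.
Yield = |Soil - Growth|  [with Soil=1, Growth=1]  = 0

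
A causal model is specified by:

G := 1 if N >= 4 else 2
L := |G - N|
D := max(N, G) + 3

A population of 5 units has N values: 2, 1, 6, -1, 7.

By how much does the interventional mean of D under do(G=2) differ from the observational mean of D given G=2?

1.8

The intervention sets G=2 in all 5 units regardless of N. Recomputing D per unit gives 5, 5, 9, 5, 10; average 6.8.
Observing G=2 restricts to units where G's equation naturally yields 2: N ∈ {2, 1, -1}. In that subpopulation D = 5, 5, 5, mean 5.
Difference = 6.8 − 5 = 1.8.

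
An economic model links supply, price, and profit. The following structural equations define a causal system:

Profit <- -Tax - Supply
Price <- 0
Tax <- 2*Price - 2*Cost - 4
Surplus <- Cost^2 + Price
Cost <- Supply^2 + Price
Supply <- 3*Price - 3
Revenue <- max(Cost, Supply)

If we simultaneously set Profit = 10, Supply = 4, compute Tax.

The joint intervention fixes Profit = 10, Supply = 4, removing each variable's own equation.
Cost = Supply^2 + Price  [with Supply=4, Price=0]  = 16
Tax = 2*Price - 2*Cost - 4  [with Price=0, Cost=16]  = -36

-36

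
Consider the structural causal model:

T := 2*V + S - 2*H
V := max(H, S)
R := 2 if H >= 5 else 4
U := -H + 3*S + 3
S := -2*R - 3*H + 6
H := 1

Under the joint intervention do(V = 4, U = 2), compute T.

The joint intervention fixes V = 4, U = 2, removing each variable's own equation.
R = 2 if H >= 5 else 4  [with H=1]  = 4
S = -2*R - 3*H + 6  [with R=4, H=1]  = -5
T = 2*V + S - 2*H  [with V=4, S=-5, H=1]  = 1

1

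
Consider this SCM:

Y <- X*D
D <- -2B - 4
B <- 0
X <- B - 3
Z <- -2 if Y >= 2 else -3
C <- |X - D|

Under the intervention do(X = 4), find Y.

-16

Under do(X=4), the mechanism X <- B - 3 is discarded; X is fixed at 4.
D = -2B - 4  [with B=0]  = -4
Y = X*D  [with X=4, D=-4]  = -16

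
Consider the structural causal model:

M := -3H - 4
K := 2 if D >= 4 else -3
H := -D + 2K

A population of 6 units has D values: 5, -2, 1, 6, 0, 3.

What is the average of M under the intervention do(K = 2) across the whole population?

do(K=2) breaks K's dependence on D. With K=2 fixed, M across the units is -1, -22, -13, 2, -16, -7, mean -9.5.

-9.5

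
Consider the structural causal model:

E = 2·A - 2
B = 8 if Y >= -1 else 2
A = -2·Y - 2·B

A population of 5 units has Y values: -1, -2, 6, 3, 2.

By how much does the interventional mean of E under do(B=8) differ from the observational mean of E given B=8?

Every unit gets B=8 under the intervention. E values become -30, -26, -58, -46, -42; E[E|do(B=8)] = -40.4.
Conditioning on B=8 selects the 4 unit(s) with Y ∈ {-1, 6, 3, 2}. Their E values: -30, -58, -46, -42. Mean = -44.
Difference = -40.4 − (-44) = 3.6.

3.6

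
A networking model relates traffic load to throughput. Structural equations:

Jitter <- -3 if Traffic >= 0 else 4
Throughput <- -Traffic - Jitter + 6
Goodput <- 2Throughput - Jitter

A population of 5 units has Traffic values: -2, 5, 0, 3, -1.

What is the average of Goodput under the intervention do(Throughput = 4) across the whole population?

The intervention sets Throughput=4 in all 5 units regardless of Traffic. Recomputing Goodput per unit gives 4, 11, 11, 11, 4; average 8.2.

8.2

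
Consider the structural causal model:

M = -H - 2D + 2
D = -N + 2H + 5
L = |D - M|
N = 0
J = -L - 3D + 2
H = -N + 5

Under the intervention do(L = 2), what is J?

-45

The intervention breaks the incoming arrows to L: L = |D - M| no longer applies, and L = 2.
H = -N + 5  [with N=0]  = 5
D = -N + 2H + 5  [with N=0, H=5]  = 15
J = -L - 3D + 2  [with L=2, D=15]  = -45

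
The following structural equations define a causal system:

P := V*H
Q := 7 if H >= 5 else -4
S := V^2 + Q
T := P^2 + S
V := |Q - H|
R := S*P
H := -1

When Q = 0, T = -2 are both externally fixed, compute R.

-1

Under do(Q = 0, T = -2), each intervened variable's structural equation is replaced by its fixed value.
V = |Q - H|  [with Q=0, H=-1]  = 1
P = V*H  [with V=1, H=-1]  = -1
S = V^2 + Q  [with V=1, Q=0]  = 1
R = S*P  [with S=1, P=-1]  = -1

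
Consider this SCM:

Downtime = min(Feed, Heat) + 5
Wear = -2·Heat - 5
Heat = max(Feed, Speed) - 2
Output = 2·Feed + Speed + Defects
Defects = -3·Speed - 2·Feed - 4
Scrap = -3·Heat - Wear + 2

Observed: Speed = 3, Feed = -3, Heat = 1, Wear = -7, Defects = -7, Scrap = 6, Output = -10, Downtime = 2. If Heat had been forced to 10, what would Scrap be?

-3

The intervention breaks the incoming arrows to Heat: Heat = max(Feed, Speed) - 2 no longer applies, and Heat = 10.
Wear = -2·Heat - 5  [with Heat=10]  = -25
Scrap = -3·Heat - Wear + 2  [with Heat=10, Wear=-25]  = -3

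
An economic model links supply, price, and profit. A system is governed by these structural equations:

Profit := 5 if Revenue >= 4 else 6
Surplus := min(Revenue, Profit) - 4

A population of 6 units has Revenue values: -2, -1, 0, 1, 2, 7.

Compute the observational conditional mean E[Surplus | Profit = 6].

Conditioning on Profit=6 selects the 5 unit(s) with Revenue ∈ {-2, -1, 0, 1, 2}. Their Surplus values: -6, -5, -4, -3, -2. Mean = -4.

-4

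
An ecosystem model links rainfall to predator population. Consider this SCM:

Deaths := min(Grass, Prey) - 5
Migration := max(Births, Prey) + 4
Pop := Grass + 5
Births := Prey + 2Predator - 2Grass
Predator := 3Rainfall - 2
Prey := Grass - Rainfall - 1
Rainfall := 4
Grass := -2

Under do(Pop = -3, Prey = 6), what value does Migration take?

Under do(Pop = -3, Prey = 6), each intervened variable's structural equation is replaced by its fixed value.
Predator = 3Rainfall - 2  [with Rainfall=4]  = 10
Births = Prey + 2Predator - 2Grass  [with Prey=6, Predator=10, Grass=-2]  = 30
Migration = max(Births, Prey) + 4  [with Births=30, Prey=6]  = 34

34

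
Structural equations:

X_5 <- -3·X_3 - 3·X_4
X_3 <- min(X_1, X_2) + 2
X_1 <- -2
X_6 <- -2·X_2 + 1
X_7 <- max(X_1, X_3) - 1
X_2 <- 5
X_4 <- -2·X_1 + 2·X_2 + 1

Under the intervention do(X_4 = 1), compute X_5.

-3

Intervening sets X_4 = 1 and removes its equation (X_4 <- -2·X_1 + 2·X_2 + 1).
X_3 = min(X_1, X_2) + 2  [with X_1=-2, X_2=5]  = 0
X_5 = -3·X_3 - 3·X_4  [with X_3=0, X_4=1]  = -3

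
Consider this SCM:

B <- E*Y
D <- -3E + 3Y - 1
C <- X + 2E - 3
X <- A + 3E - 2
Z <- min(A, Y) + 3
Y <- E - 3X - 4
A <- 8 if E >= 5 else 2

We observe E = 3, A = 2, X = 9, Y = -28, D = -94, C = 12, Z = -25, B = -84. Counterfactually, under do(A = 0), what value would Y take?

Under do(A=0), the mechanism A <- 8 if E >= 5 else 2 is discarded; A is fixed at 0.
X = A + 3E - 2  [with A=0, E=3]  = 7
Y = E - 3X - 4  [with E=3, X=7]  = -22

-22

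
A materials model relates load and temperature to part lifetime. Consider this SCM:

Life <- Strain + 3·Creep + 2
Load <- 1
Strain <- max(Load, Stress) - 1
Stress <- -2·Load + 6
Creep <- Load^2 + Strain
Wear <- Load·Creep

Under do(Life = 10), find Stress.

do(Life=10) replaces the equation Life <- Strain + 3·Creep + 2 with the constant Life = 10.
Stress is not downstream of the intervention, so its value is determined by the original equations.
Stress = -2·Load + 6  [with Load=1]  = 4

4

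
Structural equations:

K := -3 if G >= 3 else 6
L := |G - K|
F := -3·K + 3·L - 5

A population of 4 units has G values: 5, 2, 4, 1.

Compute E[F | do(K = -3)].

22

Every unit gets K=-3 under the intervention. F values become 28, 19, 25, 16; E[F|do(K=-3)] = 22.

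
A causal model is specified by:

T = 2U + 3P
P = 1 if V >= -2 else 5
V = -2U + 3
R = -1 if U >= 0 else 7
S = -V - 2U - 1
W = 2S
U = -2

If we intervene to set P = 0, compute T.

The intervention breaks the incoming arrows to P: P = 1 if V >= -2 else 5 no longer applies, and P = 0.
T = 2U + 3P  [with U=-2, P=0]  = -4

-4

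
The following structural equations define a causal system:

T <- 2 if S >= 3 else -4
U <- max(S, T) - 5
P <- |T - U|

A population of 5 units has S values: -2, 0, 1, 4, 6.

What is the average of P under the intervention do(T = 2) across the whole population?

3.8

Under do(T=2), T's equation is replaced by T=2 for every unit. Per-unit P: 5, 5, 5, 3, 1. Mean = 3.8.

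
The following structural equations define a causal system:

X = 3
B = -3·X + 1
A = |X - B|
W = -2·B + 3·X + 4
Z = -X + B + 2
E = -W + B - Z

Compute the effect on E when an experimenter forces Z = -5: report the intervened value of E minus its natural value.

The intervention breaks the incoming arrows to Z: Z = -X + B + 2 no longer applies, and Z = -5.
B = -3·X + 1  [with X=3]  = -8
W = -2·B + 3·X + 4  [with B=-8, X=3]  = 29
E = -W + B - Z  [with W=29, B=-8, Z=-5]  = -32
Without intervention: B = -3·X + 1  [with X=3]  = -8; W = -2·B + 3·X + 4  [with B=-8, X=3]  = 29; Z = -X + B + 2  [with X=3, B=-8]  = -9; E = -W + B - Z  [with W=29, B=-8, Z=-9]  = -28.
Change = -32 − (-28) = -4.

-4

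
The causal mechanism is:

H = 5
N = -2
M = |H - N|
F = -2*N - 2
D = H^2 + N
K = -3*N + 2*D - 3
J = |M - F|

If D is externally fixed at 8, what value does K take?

The intervention breaks the incoming arrows to D: D = H^2 + N no longer applies, and D = 8.
K = -3*N + 2*D - 3  [with N=-2, D=8]  = 19

19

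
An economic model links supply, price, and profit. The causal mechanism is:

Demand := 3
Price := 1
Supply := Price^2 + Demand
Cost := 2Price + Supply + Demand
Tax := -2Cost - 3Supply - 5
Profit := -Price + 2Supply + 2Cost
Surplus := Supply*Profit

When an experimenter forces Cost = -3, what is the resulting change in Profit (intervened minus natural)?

Under do(Cost=-3), the mechanism Cost := 2Price + Supply + Demand is discarded; Cost is fixed at -3.
Supply = Price^2 + Demand  [with Price=1, Demand=3]  = 4
Profit = -Price + 2Supply + 2Cost  [with Price=1, Supply=4, Cost=-3]  = 1
Without intervention: Supply = Price^2 + Demand  [with Price=1, Demand=3]  = 4; Cost = 2Price + Supply + Demand  [with Price=1, Supply=4, Demand=3]  = 9; Profit = -Price + 2Supply + 2Cost  [with Price=1, Supply=4, Cost=9]  = 25.
Change = 1 − 25 = -24.

-24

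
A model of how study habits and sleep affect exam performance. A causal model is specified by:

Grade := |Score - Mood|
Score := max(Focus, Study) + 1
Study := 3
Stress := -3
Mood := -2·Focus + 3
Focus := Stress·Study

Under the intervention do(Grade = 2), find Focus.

-9

do(Grade=2) replaces the equation Grade := |Score - Mood| with the constant Grade = 2.
Focus is not downstream of the intervention, so its value is determined by the original equations.
Focus = Stress·Study  [with Stress=-3, Study=3]  = -9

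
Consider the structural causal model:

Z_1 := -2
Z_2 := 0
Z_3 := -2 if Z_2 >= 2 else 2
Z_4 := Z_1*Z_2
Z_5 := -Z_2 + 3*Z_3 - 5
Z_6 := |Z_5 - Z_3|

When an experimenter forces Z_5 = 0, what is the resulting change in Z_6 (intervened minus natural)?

The intervention breaks the incoming arrows to Z_5: Z_5 := -Z_2 + 3*Z_3 - 5 no longer applies, and Z_5 = 0.
Z_3 = -2 if Z_2 >= 2 else 2  [with Z_2=0]  = 2
Z_6 = |Z_5 - Z_3|  [with Z_5=0, Z_3=2]  = 2
Without intervention: Z_3 = -2 if Z_2 >= 2 else 2  [with Z_2=0]  = 2; Z_5 = -Z_2 + 3*Z_3 - 5  [with Z_2=0, Z_3=2]  = 1; Z_6 = |Z_5 - Z_3|  [with Z_5=1, Z_3=2]  = 1.
Change = 2 − 1 = 1.

1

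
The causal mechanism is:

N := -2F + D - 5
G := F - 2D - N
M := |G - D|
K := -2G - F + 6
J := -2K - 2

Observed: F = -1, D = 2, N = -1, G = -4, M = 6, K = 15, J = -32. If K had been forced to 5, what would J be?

-12

Intervening sets K = 5 and removes its equation (K := -2G - F + 6).
J = -2K - 2  [with K=5]  = -12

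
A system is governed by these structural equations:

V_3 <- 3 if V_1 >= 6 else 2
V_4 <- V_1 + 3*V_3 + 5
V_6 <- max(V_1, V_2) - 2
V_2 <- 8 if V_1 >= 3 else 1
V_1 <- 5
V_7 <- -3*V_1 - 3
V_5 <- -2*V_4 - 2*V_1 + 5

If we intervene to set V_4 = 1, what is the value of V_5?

Intervening sets V_4 = 1 and removes its equation (V_4 <- V_1 + 3*V_3 + 5).
V_5 = -2*V_4 - 2*V_1 + 5  [with V_4=1, V_1=5]  = -7

-7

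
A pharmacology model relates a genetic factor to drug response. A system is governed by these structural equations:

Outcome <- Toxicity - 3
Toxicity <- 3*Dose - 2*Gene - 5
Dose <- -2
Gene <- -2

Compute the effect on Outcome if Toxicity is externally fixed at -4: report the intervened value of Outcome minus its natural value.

The intervention breaks the incoming arrows to Toxicity: Toxicity <- 3*Dose - 2*Gene - 5 no longer applies, and Toxicity = -4.
Outcome = Toxicity - 3  [with Toxicity=-4]  = -7
Without intervention: Toxicity = 3*Dose - 2*Gene - 5  [with Dose=-2, Gene=-2]  = -7; Outcome = Toxicity - 3  [with Toxicity=-7]  = -10.
Change = -7 − (-10) = 3.

3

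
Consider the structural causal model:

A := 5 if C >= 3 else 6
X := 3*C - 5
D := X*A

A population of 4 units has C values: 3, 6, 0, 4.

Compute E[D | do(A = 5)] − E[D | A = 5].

-16.25

do(A=5) breaks A's dependence on C. With A=5 fixed, D across the units is 20, 65, -25, 35, mean 23.75.
Conditioning on A=5 selects the 3 unit(s) with C ∈ {3, 6, 4}. Their D values: 20, 65, 35. Mean = 40.
Difference = 23.75 − 40 = -16.25.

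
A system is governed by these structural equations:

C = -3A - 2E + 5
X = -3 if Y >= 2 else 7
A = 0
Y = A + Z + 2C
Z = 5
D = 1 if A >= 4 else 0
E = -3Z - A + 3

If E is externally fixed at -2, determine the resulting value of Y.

The intervention breaks the incoming arrows to E: E = -3Z - A + 3 no longer applies, and E = -2.
C = -3A - 2E + 5  [with A=0, E=-2]  = 9
Y = A + Z + 2C  [with A=0, Z=5, C=9]  = 23

23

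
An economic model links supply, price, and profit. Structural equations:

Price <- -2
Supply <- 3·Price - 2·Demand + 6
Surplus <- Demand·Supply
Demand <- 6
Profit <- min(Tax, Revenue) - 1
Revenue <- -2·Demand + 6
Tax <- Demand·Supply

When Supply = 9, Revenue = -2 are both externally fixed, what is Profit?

-3

Setting Supply = 9, Revenue = -2 by intervention discards those variables' equations.
Tax = Demand·Supply  [with Demand=6, Supply=9]  = 54
Profit = min(Tax, Revenue) - 1  [with Tax=54, Revenue=-2]  = -3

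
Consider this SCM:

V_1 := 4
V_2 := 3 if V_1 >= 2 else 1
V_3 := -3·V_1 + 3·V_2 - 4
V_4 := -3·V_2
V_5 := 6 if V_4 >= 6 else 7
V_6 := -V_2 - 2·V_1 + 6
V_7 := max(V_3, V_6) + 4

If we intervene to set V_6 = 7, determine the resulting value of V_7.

Intervening sets V_6 = 7 and removes its equation (V_6 := -V_2 - 2·V_1 + 6).
V_2 = 3 if V_1 >= 2 else 1  [with V_1=4]  = 3
V_3 = -3·V_1 + 3·V_2 - 4  [with V_1=4, V_2=3]  = -7
V_7 = max(V_3, V_6) + 4  [with V_3=-7, V_6=7]  = 11

11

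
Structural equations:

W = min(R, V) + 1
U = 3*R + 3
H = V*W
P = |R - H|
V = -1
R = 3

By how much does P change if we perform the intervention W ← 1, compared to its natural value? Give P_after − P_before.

1

do(W=1) replaces the equation W = min(R, V) + 1 with the constant W = 1.
H = V*W  [with V=-1, W=1]  = -1
P = |R - H|  [with R=3, H=-1]  = 4
Without intervention: W = min(R, V) + 1  [with R=3, V=-1]  = 0; H = V*W  [with V=-1, W=0]  = 0; P = |R - H|  [with R=3, H=0]  = 3.
Change = 4 − 3 = 1.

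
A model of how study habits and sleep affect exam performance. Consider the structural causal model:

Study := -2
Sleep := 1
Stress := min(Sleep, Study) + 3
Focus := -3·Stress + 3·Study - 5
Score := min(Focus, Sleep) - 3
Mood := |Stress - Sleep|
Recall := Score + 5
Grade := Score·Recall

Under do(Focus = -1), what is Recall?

The intervention breaks the incoming arrows to Focus: Focus := -3·Stress + 3·Study - 5 no longer applies, and Focus = -1.
Score = min(Focus, Sleep) - 3  [with Focus=-1, Sleep=1]  = -4
Recall = Score + 5  [with Score=-4]  = 1

1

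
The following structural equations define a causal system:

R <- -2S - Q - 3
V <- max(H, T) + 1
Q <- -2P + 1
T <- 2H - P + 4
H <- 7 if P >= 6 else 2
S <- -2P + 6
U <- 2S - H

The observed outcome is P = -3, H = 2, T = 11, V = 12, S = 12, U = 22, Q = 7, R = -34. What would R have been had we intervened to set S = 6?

-22

do(S=6) replaces the equation S <- -2P + 6 with the constant S = 6.
Q = -2P + 1  [with P=-3]  = 7
R = -2S - Q - 3  [with S=6, Q=7]  = -22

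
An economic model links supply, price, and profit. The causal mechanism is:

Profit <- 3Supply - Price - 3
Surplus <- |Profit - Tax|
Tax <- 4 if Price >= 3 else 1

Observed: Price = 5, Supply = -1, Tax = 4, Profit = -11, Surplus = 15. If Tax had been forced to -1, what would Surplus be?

do(Tax=-1) replaces the equation Tax <- 4 if Price >= 3 else 1 with the constant Tax = -1.
Profit = 3Supply - Price - 3  [with Supply=-1, Price=5]  = -11
Surplus = |Profit - Tax|  [with Profit=-11, Tax=-1]  = 10

10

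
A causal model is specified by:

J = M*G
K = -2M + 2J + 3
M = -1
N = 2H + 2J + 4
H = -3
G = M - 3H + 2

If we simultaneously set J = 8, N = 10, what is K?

21

Setting J = 8, N = 10 by intervention discards those variables' equations.
K = -2M + 2J + 3  [with M=-1, J=8]  = 21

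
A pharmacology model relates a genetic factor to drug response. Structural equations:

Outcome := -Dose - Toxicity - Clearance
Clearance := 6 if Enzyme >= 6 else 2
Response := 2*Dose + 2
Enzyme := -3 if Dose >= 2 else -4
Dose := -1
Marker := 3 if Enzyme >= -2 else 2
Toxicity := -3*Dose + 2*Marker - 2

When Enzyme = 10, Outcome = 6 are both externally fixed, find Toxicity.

7

Setting Enzyme = 10, Outcome = 6 by intervention discards those variables' equations.
Marker = 3 if Enzyme >= -2 else 2  [with Enzyme=10]  = 3
Toxicity = -3*Dose + 2*Marker - 2  [with Dose=-1, Marker=3]  = 7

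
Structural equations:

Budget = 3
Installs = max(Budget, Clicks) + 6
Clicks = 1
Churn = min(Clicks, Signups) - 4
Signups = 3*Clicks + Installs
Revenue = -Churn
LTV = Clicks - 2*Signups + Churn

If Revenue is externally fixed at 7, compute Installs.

do(Revenue=7) replaces the equation Revenue = -Churn with the constant Revenue = 7.
Installs is not downstream of the intervention, so its value is determined by the original equations.
Installs = max(Budget, Clicks) + 6  [with Budget=3, Clicks=1]  = 9

9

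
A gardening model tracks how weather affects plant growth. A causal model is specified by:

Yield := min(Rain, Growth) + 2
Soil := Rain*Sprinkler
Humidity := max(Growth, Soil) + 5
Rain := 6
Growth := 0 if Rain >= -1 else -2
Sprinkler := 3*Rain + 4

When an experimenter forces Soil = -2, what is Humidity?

5

do(Soil=-2) replaces the equation Soil := Rain*Sprinkler with the constant Soil = -2.
Growth = 0 if Rain >= -1 else -2  [with Rain=6]  = 0
Humidity = max(Growth, Soil) + 5  [with Growth=0, Soil=-2]  = 5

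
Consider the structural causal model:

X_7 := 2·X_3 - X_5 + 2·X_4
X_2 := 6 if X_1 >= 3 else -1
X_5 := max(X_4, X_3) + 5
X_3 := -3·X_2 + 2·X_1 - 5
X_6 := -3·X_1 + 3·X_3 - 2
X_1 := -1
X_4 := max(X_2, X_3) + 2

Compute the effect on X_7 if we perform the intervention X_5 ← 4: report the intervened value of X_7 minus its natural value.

Under do(X_5=4), the mechanism X_5 := max(X_4, X_3) + 5 is discarded; X_5 is fixed at 4.
X_2 = 6 if X_1 >= 3 else -1  [with X_1=-1]  = -1
X_3 = -3·X_2 + 2·X_1 - 5  [with X_2=-1, X_1=-1]  = -4
X_4 = max(X_2, X_3) + 2  [with X_2=-1, X_3=-4]  = 1
X_7 = 2·X_3 - X_5 + 2·X_4  [with X_3=-4, X_5=4, X_4=1]  = -10
Without intervention: X_2 = 6 if X_1 >= 3 else -1  [with X_1=-1]  = -1; X_3 = -3·X_2 + 2·X_1 - 5  [with X_2=-1, X_1=-1]  = -4; X_4 = max(X_2, X_3) + 2  [with X_2=-1, X_3=-4]  = 1; X_5 = max(X_4, X_3) + 5  [with X_4=1, X_3=-4]  = 6; X_7 = 2·X_3 - X_5 + 2·X_4  [with X_3=-4, X_5=6, X_4=1]  = -12.
Change = -10 − (-12) = 2.

2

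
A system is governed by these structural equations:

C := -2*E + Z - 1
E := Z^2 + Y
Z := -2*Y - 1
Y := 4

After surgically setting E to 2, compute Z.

-9

Under do(E=2), the mechanism E := Z^2 + Y is discarded; E is fixed at 2.
Since Z is not a descendant of the intervened variable, it is unaffected.
Z = -2*Y - 1  [with Y=4]  = -9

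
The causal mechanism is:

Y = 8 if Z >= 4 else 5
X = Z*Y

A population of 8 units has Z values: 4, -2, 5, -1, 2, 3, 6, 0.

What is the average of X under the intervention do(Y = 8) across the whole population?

Every unit gets Y=8 under the intervention. X values become 32, -16, 40, -8, 16, 24, 48, 0; E[X|do(Y=8)] = 17.

17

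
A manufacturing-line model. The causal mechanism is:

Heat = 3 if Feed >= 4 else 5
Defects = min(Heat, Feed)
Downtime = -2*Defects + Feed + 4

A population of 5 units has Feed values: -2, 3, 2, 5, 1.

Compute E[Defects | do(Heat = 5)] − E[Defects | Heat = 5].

0.8

Under do(Heat=5), Heat's equation is replaced by Heat=5 for every unit. Per-unit Defects: -2, 3, 2, 5, 1. Mean = 1.8.
Observing Heat=5 restricts to units where Heat's equation naturally yields 5: Feed ∈ {-2, 3, 2, 1}. In that subpopulation Defects = -2, 3, 2, 1, mean 1.
Difference = 1.8 − 1 = 0.8.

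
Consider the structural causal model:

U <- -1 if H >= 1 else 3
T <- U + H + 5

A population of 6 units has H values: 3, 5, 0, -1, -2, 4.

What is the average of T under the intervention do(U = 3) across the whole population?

Every unit gets U=3 under the intervention. T values become 11, 13, 8, 7, 6, 12; E[T|do(U=3)] = 9.5.

9.5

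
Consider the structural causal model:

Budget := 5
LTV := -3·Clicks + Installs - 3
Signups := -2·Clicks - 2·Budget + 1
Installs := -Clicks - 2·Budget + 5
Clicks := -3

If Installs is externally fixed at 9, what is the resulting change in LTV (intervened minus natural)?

11

do(Installs=9) replaces the equation Installs := -Clicks - 2·Budget + 5 with the constant Installs = 9.
LTV = -3·Clicks + Installs - 3  [with Clicks=-3, Installs=9]  = 15
Without intervention: Installs = -Clicks - 2·Budget + 5  [with Clicks=-3, Budget=5]  = -2; LTV = -3·Clicks + Installs - 3  [with Clicks=-3, Installs=-2]  = 4.
Change = 15 − 4 = 11.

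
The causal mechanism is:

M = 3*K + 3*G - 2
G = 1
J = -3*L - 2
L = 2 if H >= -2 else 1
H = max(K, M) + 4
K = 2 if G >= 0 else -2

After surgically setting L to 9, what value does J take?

-29

The intervention breaks the incoming arrows to L: L = 2 if H >= -2 else 1 no longer applies, and L = 9.
J = -3*L - 2  [with L=9]  = -29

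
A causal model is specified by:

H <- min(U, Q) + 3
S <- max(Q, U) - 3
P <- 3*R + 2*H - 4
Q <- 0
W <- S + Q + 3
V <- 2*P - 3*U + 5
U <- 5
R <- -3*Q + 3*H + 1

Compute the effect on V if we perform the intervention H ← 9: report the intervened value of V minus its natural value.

132

The intervention breaks the incoming arrows to H: H <- min(U, Q) + 3 no longer applies, and H = 9.
R = -3*Q + 3*H + 1  [with Q=0, H=9]  = 28
P = 3*R + 2*H - 4  [with R=28, H=9]  = 98
V = 2*P - 3*U + 5  [with P=98, U=5]  = 186
Without intervention: H = min(U, Q) + 3  [with U=5, Q=0]  = 3; R = -3*Q + 3*H + 1  [with Q=0, H=3]  = 10; P = 3*R + 2*H - 4  [with R=10, H=3]  = 32; V = 2*P - 3*U + 5  [with P=32, U=5]  = 54.
Change = 186 − 54 = 132.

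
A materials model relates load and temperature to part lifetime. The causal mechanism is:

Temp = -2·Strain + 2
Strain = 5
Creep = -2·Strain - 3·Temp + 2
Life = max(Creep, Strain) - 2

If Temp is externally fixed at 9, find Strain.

Under do(Temp=9), the mechanism Temp = -2·Strain + 2 is discarded; Temp is fixed at 9.
Strain is not downstream of the intervention, so its value is determined by the original equations.

5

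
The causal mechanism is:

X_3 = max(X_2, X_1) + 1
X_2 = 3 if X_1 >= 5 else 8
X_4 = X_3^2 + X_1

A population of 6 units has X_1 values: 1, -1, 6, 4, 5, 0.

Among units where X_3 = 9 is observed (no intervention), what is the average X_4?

E[X_4|X_3=9] averages over only the 4 units with X_3=9 (X_1 = 1, -1, 4, 0): X_4 = 82, 80, 85, 81, mean 82.

82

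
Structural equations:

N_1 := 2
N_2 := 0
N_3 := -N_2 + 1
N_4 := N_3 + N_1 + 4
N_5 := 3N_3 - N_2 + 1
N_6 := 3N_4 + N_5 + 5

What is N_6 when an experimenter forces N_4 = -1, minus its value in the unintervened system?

Under do(N_4=-1), the mechanism N_4 := N_3 + N_1 + 4 is discarded; N_4 is fixed at -1.
N_3 = -N_2 + 1  [with N_2=0]  = 1
N_5 = 3N_3 - N_2 + 1  [with N_3=1, N_2=0]  = 4
N_6 = 3N_4 + N_5 + 5  [with N_4=-1, N_5=4]  = 6
Without intervention: N_3 = -N_2 + 1  [with N_2=0]  = 1; N_4 = N_3 + N_1 + 4  [with N_3=1, N_1=2]  = 7; N_5 = 3N_3 - N_2 + 1  [with N_3=1, N_2=0]  = 4; N_6 = 3N_4 + N_5 + 5  [with N_4=7, N_5=4]  = 30.
Change = 6 − 30 = -24.

-24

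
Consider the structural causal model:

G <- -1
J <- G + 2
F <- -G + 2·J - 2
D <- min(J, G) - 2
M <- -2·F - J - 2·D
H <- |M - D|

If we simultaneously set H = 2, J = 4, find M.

-12

The joint intervention fixes H = 2, J = 4, removing each variable's own equation.
F = -G + 2·J - 2  [with G=-1, J=4]  = 7
D = min(J, G) - 2  [with J=4, G=-1]  = -3
M = -2·F - J - 2·D  [with F=7, J=4, D=-3]  = -12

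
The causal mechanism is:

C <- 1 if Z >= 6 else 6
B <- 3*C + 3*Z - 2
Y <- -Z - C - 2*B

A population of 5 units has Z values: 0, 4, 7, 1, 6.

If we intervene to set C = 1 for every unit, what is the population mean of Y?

Under do(C=1), C's equation is replaced by C=1 for every unit. Per-unit Y: -3, -31, -52, -10, -45. Mean = -28.2.

-28.2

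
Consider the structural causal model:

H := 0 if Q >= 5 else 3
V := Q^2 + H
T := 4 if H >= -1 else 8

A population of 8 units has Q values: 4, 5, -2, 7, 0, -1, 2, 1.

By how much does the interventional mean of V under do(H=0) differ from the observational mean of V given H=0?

Under do(H=0), H's equation is replaced by H=0 for every unit. Per-unit V: 16, 25, 4, 49, 0, 1, 4, 1. Mean = 12.5.
Conditioning on H=0 selects the 2 unit(s) with Q ∈ {5, 7}. Their V values: 25, 49. Mean = 37.
Difference = 12.5 − 37 = -24.5.

-24.5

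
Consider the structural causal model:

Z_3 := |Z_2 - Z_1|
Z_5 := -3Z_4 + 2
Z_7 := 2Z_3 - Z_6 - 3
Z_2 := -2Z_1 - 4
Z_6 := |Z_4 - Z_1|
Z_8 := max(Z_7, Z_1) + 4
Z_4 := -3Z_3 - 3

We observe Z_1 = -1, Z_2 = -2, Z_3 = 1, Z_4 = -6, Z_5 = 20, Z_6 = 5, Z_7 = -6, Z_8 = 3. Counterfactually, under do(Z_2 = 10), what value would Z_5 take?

do(Z_2=10) replaces the equation Z_2 := -2Z_1 - 4 with the constant Z_2 = 10.
Z_3 = |Z_2 - Z_1|  [with Z_2=10, Z_1=-1]  = 11
Z_4 = -3Z_3 - 3  [with Z_3=11]  = -36
Z_5 = -3Z_4 + 2  [with Z_4=-36]  = 110

110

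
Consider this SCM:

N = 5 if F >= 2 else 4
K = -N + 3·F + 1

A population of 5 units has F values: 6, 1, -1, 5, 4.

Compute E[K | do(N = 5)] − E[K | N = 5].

-6

do(N=5) breaks N's dependence on F. With N=5 fixed, K across the units is 14, -1, -7, 11, 8, mean 5.
E[K|N=5] averages over only the 3 units with N=5 (F = 6, 5, 4): K = 14, 11, 8, mean 11.
Difference = 5 − 11 = -6.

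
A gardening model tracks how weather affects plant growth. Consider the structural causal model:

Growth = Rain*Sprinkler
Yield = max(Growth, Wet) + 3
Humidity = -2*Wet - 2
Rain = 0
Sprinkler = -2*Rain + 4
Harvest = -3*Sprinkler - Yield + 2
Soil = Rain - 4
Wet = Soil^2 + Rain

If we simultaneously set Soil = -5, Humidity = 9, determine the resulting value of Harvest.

-38

Setting Soil = -5, Humidity = 9 by intervention discards those variables' equations.
Sprinkler = -2*Rain + 4  [with Rain=0]  = 4
Wet = Soil^2 + Rain  [with Soil=-5, Rain=0]  = 25
Growth = Rain*Sprinkler  [with Rain=0, Sprinkler=4]  = 0
Yield = max(Growth, Wet) + 3  [with Growth=0, Wet=25]  = 28
Harvest = -3*Sprinkler - Yield + 2  [with Sprinkler=4, Yield=28]  = -38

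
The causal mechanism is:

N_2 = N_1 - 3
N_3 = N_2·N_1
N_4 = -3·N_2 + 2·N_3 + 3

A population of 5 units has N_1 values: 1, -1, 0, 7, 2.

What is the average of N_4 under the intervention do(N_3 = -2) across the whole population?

do(N_3=-2) breaks N_3's dependence on N_1. With N_3=-2 fixed, N_4 across the units is 5, 11, 8, -13, 2, mean 2.6.

2.6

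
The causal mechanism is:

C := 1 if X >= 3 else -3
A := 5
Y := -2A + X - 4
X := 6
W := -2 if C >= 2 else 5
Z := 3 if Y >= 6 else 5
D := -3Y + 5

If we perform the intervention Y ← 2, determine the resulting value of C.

1

do(Y=2) replaces the equation Y := -2A + X - 4 with the constant Y = 2.
C is not downstream of the intervention, so its value is determined by the original equations.
C = 1 if X >= 3 else -3  [with X=6]  = 1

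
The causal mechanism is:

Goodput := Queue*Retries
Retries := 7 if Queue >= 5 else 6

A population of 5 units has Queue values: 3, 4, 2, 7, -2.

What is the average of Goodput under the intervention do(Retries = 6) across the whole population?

The intervention sets Retries=6 in all 5 units regardless of Queue. Recomputing Goodput per unit gives 18, 24, 12, 42, -12; average 16.8.

16.8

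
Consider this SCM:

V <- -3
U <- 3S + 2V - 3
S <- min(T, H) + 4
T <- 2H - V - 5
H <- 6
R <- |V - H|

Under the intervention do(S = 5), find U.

The intervention breaks the incoming arrows to S: S <- min(T, H) + 4 no longer applies, and S = 5.
U = 3S + 2V - 3  [with S=5, V=-3]  = 6

6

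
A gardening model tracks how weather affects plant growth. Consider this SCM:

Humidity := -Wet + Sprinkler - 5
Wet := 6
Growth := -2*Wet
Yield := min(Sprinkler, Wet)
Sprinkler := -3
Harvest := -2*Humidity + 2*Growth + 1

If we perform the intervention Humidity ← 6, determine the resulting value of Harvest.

Under do(Humidity=6), the mechanism Humidity := -Wet + Sprinkler - 5 is discarded; Humidity is fixed at 6.
Growth = -2*Wet  [with Wet=6]  = -12
Harvest = -2*Humidity + 2*Growth + 1  [with Humidity=6, Growth=-12]  = -35

-35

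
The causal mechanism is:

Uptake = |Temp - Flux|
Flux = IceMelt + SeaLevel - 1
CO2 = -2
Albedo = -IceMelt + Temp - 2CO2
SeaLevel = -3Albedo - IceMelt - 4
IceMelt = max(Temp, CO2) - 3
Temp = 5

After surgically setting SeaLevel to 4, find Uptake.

0

Under do(SeaLevel=4), the mechanism SeaLevel = -3Albedo - IceMelt - 4 is discarded; SeaLevel is fixed at 4.
IceMelt = max(Temp, CO2) - 3  [with Temp=5, CO2=-2]  = 2
Flux = IceMelt + SeaLevel - 1  [with IceMelt=2, SeaLevel=4]  = 5
Uptake = |Temp - Flux|  [with Temp=5, Flux=5]  = 0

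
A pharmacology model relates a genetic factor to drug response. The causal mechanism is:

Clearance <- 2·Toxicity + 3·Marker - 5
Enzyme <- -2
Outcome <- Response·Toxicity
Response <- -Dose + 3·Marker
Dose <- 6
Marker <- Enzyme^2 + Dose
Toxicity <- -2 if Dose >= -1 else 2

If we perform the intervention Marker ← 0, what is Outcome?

12

The intervention breaks the incoming arrows to Marker: Marker <- Enzyme^2 + Dose no longer applies, and Marker = 0.
Response = -Dose + 3·Marker  [with Dose=6, Marker=0]  = -6
Toxicity = -2 if Dose >= -1 else 2  [with Dose=6]  = -2
Outcome = Response·Toxicity  [with Response=-6, Toxicity=-2]  = 12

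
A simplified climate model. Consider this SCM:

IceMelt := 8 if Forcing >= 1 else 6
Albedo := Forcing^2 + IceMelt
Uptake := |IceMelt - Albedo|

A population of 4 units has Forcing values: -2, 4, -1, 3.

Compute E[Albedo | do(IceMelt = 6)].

Every unit gets IceMelt=6 under the intervention. Albedo values become 10, 22, 7, 15; E[Albedo|do(IceMelt=6)] = 13.5.

13.5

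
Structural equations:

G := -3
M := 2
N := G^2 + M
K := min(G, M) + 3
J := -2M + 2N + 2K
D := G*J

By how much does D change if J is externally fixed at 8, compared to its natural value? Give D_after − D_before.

30

The intervention breaks the incoming arrows to J: J := -2M + 2N + 2K no longer applies, and J = 8.
D = G*J  [with G=-3, J=8]  = -24
Without intervention: N = G^2 + M  [with G=-3, M=2]  = 11; K = min(G, M) + 3  [with G=-3, M=2]  = 0; J = -2M + 2N + 2K  [with M=2, N=11, K=0]  = 18; D = G*J  [with G=-3, J=18]  = -54.
Change = -24 − (-54) = 30.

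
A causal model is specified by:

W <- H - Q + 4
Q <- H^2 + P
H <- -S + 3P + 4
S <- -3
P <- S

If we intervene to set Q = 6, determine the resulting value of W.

-4

Intervening sets Q = 6 and removes its equation (Q <- H^2 + P).
P = S  [with S=-3]  = -3
H = -S + 3P + 4  [with S=-3, P=-3]  = -2
W = H - Q + 4  [with H=-2, Q=6]  = -4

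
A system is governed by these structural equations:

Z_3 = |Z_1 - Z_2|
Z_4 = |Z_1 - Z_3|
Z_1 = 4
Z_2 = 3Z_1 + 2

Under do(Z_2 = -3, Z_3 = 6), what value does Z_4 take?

2

Setting Z_2 = -3, Z_3 = 6 by intervention discards those variables' equations.
Z_4 = |Z_1 - Z_3|  [with Z_1=4, Z_3=6]  = 2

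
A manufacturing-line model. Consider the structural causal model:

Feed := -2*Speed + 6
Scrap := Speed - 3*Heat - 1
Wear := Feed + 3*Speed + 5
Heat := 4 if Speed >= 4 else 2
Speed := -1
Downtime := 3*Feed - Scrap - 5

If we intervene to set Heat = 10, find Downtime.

51

The intervention breaks the incoming arrows to Heat: Heat := 4 if Speed >= 4 else 2 no longer applies, and Heat = 10.
Feed = -2*Speed + 6  [with Speed=-1]  = 8
Scrap = Speed - 3*Heat - 1  [with Speed=-1, Heat=10]  = -32
Downtime = 3*Feed - Scrap - 5  [with Feed=8, Scrap=-32]  = 51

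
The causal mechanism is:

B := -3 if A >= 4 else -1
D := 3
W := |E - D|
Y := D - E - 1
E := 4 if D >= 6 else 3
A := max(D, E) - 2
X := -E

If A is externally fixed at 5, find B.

do(A=5) replaces the equation A := max(D, E) - 2 with the constant A = 5.
B = -3 if A >= 4 else -1  [with A=5]  = -3

-3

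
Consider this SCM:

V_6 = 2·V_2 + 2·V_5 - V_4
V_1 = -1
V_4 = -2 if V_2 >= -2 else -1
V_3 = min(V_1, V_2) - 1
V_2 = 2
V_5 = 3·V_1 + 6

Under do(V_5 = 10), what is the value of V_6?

The intervention breaks the incoming arrows to V_5: V_5 = 3·V_1 + 6 no longer applies, and V_5 = 10.
V_4 = -2 if V_2 >= -2 else -1  [with V_2=2]  = -2
V_6 = 2·V_2 + 2·V_5 - V_4  [with V_2=2, V_5=10, V_4=-2]  = 26

26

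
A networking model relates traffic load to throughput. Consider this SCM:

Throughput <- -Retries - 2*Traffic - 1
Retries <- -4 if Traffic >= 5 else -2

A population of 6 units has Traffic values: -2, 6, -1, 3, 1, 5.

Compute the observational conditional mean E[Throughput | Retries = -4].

Conditioning on Retries=-4 selects the 2 unit(s) with Traffic ∈ {6, 5}. Their Throughput values: -9, -7. Mean = -8.

-8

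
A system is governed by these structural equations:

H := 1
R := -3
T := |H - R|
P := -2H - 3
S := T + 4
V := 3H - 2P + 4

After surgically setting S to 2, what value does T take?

do(S=2) replaces the equation S := T + 4 with the constant S = 2.
T is not downstream of the intervention, so its value is determined by the original equations.
T = |H - R|  [with H=1, R=-3]  = 4

4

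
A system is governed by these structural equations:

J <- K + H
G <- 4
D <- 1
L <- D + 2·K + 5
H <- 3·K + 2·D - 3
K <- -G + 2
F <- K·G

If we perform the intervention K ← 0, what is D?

1

Under do(K=0), the mechanism K <- -G + 2 is discarded; K is fixed at 0.
D is not downstream of the intervention, so its value is determined by the original equations.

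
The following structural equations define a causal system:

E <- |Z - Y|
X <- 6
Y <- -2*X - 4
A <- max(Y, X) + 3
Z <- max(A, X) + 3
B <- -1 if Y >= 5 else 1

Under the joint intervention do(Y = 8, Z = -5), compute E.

The joint intervention fixes Y = 8, Z = -5, removing each variable's own equation.
E = |Z - Y|  [with Z=-5, Y=8]  = 13

13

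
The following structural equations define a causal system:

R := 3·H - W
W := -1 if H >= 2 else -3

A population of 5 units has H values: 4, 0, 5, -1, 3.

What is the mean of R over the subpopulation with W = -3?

E[R|W=-3] averages over only the 2 units with W=-3 (H = 0, -1): R = 3, 0, mean 1.5.

1.5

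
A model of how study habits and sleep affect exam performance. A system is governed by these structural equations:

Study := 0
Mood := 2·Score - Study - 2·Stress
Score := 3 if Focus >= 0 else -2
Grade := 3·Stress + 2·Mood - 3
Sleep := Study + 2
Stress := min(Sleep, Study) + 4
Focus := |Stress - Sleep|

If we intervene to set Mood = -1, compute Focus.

2

do(Mood=-1) replaces the equation Mood := 2·Score - Study - 2·Stress with the constant Mood = -1.
No directed path runs from Mood to Focus, so Focus keeps its natural value.
Sleep = Study + 2  [with Study=0]  = 2
Stress = min(Sleep, Study) + 4  [with Sleep=2, Study=0]  = 4
Focus = |Stress - Sleep|  [with Stress=4, Sleep=2]  = 2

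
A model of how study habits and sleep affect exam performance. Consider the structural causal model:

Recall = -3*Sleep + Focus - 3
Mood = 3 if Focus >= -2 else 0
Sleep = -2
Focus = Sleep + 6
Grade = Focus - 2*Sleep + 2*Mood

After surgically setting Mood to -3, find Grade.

do(Mood=-3) replaces the equation Mood = 3 if Focus >= -2 else 0 with the constant Mood = -3.
Focus = Sleep + 6  [with Sleep=-2]  = 4
Grade = Focus - 2*Sleep + 2*Mood  [with Focus=4, Sleep=-2, Mood=-3]  = 2

2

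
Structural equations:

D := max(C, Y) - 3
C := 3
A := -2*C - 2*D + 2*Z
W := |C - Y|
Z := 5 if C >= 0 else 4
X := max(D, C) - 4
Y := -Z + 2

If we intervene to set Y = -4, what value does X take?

-1

do(Y=-4) replaces the equation Y := -Z + 2 with the constant Y = -4.
D = max(C, Y) - 3  [with C=3, Y=-4]  = 0
X = max(D, C) - 4  [with D=0, C=3]  = -1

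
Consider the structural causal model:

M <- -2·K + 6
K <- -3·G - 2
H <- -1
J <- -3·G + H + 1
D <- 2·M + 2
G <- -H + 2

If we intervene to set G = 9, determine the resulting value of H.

-1

Under do(G=9), the mechanism G <- -H + 2 is discarded; G is fixed at 9.
H is not downstream of the intervention, so its value is determined by the original equations.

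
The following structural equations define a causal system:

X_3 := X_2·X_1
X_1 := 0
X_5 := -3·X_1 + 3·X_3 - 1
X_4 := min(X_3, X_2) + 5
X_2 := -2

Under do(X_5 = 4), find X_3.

do(X_5=4) replaces the equation X_5 := -3·X_1 + 3·X_3 - 1 with the constant X_5 = 4.
X_3 is not downstream of the intervention, so its value is determined by the original equations.
X_3 = X_2·X_1  [with X_2=-2, X_1=0]  = 0

0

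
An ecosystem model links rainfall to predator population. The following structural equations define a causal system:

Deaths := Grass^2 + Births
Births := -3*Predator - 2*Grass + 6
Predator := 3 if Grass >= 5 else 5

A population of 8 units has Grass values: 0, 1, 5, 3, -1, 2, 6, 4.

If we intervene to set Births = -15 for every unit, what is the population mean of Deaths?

-3.5

The intervention sets Births=-15 in all 8 units regardless of Grass. Recomputing Deaths per unit gives -15, -14, 10, -6, -14, -11, 21, 1; average -3.5.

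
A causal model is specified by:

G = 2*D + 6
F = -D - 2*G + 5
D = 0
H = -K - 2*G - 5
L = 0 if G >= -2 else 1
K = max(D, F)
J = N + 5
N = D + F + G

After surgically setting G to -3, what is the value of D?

0

Under do(G=-3), the mechanism G = 2*D + 6 is discarded; G is fixed at -3.
D is not downstream of the intervention, so its value is determined by the original equations.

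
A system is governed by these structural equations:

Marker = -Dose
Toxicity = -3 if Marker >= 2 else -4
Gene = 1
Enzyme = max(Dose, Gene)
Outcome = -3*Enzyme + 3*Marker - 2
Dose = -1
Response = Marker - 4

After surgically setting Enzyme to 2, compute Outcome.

The intervention breaks the incoming arrows to Enzyme: Enzyme = max(Dose, Gene) no longer applies, and Enzyme = 2.
Marker = -Dose  [with Dose=-1]  = 1
Outcome = -3*Enzyme + 3*Marker - 2  [with Enzyme=2, Marker=1]  = -5

-5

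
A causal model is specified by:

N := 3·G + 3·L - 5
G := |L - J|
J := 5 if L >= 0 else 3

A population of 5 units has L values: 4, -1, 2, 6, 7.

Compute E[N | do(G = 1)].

8.8

The intervention sets G=1 in all 5 units regardless of L. Recomputing N per unit gives 10, -5, 4, 16, 19; average 8.8.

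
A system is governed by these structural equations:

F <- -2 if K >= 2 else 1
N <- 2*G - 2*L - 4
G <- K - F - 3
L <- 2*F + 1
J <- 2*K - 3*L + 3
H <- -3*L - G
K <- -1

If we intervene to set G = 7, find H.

-16

Under do(G=7), the mechanism G <- K - F - 3 is discarded; G is fixed at 7.
F = -2 if K >= 2 else 1  [with K=-1]  = 1
L = 2*F + 1  [with F=1]  = 3
H = -3*L - G  [with L=3, G=7]  = -16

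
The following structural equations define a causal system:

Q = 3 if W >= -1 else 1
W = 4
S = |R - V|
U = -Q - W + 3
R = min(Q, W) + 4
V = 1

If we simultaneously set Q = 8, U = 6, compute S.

7

Setting Q = 8, U = 6 by intervention discards those variables' equations.
R = min(Q, W) + 4  [with Q=8, W=4]  = 8
S = |R - V|  [with R=8, V=1]  = 7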